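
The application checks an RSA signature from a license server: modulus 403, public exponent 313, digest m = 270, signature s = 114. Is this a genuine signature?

s^2 ≡ 114^2 = 12996 ≡ 100
s^4 ≡ 100^2 = 10000 ≡ 328
s^8 ≡ 328^2 = 107584 ≡ 386
s^16 ≡ 386^2 = 148996 ≡ 289
s^32 ≡ 289^2 = 83521 ≡ 100
s^64 ≡ 100^2 = 10000 ≡ 328
s^128 ≡ 328^2 = 107584 ≡ 386
s^256 ≡ 386^2 = 148996 ≡ 289
313 = 256 + 32 + 16 + 8 + 1, so s^313 ≡ 289·100·289·386·114 ≡ 270 (mod 403)
s^313 mod 403 = 270 matches m.

genuine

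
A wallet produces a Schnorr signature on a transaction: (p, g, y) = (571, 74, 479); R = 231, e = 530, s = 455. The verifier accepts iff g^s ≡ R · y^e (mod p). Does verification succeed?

g^s mod p:
74^2 = 5476 ≡ 337
74^4 ≡ 337^2 = 113569 ≡ 511
74^8 ≡ 511^2 = 261121 ≡ 174
74^16 ≡ 174^2 = 30276 ≡ 13
74^32 ≡ 13^2 = 169
74^64 ≡ 169^2 = 28561 ≡ 11
74^128 ≡ 11^2 = 121
74^256 ≡ 121^2 = 14641 ≡ 366
455 = 256 + 128 + 64 + 4 + 2 + 1, so 74^455 ≡ 366·121·11·511·337·74 ≡ 118 (mod 571)
R · y^e mod p:
479^2 = 229441 ≡ 470
479^4 ≡ 470^2 = 220900 ≡ 494
479^8 ≡ 494^2 = 244036 ≡ 219
479^16 ≡ 219^2 = 47961 ≡ 568
479^32 ≡ 568^2 = 322624 ≡ 9
479^64 ≡ 9^2 = 81
479^128 ≡ 81^2 = 6561 ≡ 280
479^256 ≡ 280^2 = 78400 ≡ 173
479^512 ≡ 173^2 = 29929 ≡ 237
530 = 512 + 16 + 2, so 479^530 ≡ 237·568·470 ≡ 436 (mod 571)
231·436 = 100716 ≡ 220 (mod 571)
118 ≠ 220; the check fails.

fails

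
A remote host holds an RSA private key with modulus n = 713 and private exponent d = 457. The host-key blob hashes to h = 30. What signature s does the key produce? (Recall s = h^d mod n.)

433

h^2 ≡ 30^2 = 900 ≡ 187
h^4 ≡ 187^2 = 34969 ≡ 32
h^8 ≡ 32^2 = 1024 ≡ 311
h^16 ≡ 311^2 = 96721 ≡ 466
h^32 ≡ 466^2 = 217156 ≡ 404
h^64 ≡ 404^2 = 163216 ≡ 652
h^128 ≡ 652^2 = 425104 ≡ 156
h^256 ≡ 156^2 = 24336 ≡ 94
457 = 256 + 128 + 64 + 8 + 1, so h^457 ≡ 94·156·652·311·30 ≡ 433 (mod 713)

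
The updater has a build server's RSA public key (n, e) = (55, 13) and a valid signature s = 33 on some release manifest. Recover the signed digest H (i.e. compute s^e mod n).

33

s^2 ≡ 33^2 = 1089 ≡ 44
s^4 ≡ 44^2 = 1936 ≡ 11
s^8 ≡ 11^2 = 121 ≡ 11
13 = 8 + 4 + 1, so s^13 ≡ 11·11·33 ≡ 33 (mod 55)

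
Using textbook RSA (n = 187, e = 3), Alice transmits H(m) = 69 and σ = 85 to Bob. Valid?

σ^2 ≡ 85^2 = 7225 ≡ 119
3 = 2 + 1, so σ^3 ≡ 119·85 ≡ 17 (mod 187)
17 ≠ 69, so verification fails.

no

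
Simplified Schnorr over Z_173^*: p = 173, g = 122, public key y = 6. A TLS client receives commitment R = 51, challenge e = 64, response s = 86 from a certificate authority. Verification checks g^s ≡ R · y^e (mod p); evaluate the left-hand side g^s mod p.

122^2 = 14884 ≡ 6
122^4 ≡ 6^2 = 36
122^8 ≡ 36^2 = 1296 ≡ 85
122^16 ≡ 85^2 = 7225 ≡ 132
122^32 ≡ 132^2 = 17424 ≡ 124
122^64 ≡ 124^2 = 15376 ≡ 152
86 = 64 + 16 + 4 + 2, so 122^86 ≡ 152·132·36·6 ≡ 1 (mod 173)

1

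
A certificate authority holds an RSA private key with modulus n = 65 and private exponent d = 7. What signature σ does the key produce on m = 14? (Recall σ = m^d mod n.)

14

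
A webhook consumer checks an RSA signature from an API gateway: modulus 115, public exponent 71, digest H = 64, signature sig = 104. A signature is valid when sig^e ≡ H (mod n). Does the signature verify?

Squares mod 115: sig^1≡104, sig^2≡6, sig^4≡36, sig^8≡31, sig^16≡41, sig^32≡71, sig^64≡96
71 = 64 + 4 + 2 + 1, so sig^71 ≡ 96·36·6·104 ≡ 64 (mod 115)
Since 64 equals the digest 64, verification succeeds.

verifies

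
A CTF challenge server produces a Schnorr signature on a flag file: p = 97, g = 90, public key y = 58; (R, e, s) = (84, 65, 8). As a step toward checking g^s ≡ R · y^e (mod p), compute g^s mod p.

90^2 = 8100 ≡ 49
90^4 ≡ 49^2 = 2401 ≡ 73
90^8 ≡ 73^2 = 5329 ≡ 91

91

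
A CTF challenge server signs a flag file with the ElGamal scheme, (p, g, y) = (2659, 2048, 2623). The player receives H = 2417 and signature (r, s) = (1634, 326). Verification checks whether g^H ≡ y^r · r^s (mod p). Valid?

no

Left side g^H mod p:
2048^2 = 4194304 ≡ 1061
2048^4 ≡ 1061^2 = 1125721 ≡ 964
2048^8 ≡ 964^2 = 929296 ≡ 1305
2048^16 ≡ 1305^2 = 1703025 ≡ 1265
2048^32 ≡ 1265^2 = 1600225 ≡ 2166
2048^64 ≡ 2166^2 = 4691556 ≡ 1080
2048^128 ≡ 1080^2 = 1166400 ≡ 1758
2048^256 ≡ 1758^2 = 3090564 ≡ 806
2048^512 ≡ 806^2 = 649636 ≡ 840
2048^1024 ≡ 840^2 = 705600 ≡ 965
2048^2048 ≡ 965^2 = 931225 ≡ 575
2417 = 2048 + 256 + 64 + 32 + 16 + 1, so 2048^2417 ≡ 575·806·1080·2166·1265·2048 ≡ 128 (mod 2659)
Right side y^r · r^s mod p:
2623^2 = 6880129 ≡ 1296
2623^4 ≡ 1296^2 = 1679616 ≡ 1787
2623^8 ≡ 1787^2 = 3193369 ≡ 2569
2623^16 ≡ 2569^2 = 6599761 ≡ 123
2623^32 ≡ 123^2 = 15129 ≡ 1834
2623^64 ≡ 1834^2 = 3363556 ≡ 2580
2623^128 ≡ 2580^2 = 6656400 ≡ 923
2623^256 ≡ 923^2 = 851929 ≡ 1049
2623^512 ≡ 1049^2 = 1100401 ≡ 2234
2623^1024 ≡ 2234^2 = 4990756 ≡ 2472
1634 = 1024 + 512 + 64 + 32 + 2, so 2623^1634 ≡ 2472·2234·2580·1834·1296 ≡ 1038 (mod 2659)
1634^2 = 2669956 ≡ 320
1634^4 ≡ 320^2 = 102400 ≡ 1358
1634^8 ≡ 1358^2 = 1844164 ≡ 1477
1634^16 ≡ 1477^2 = 2181529 ≡ 1149
1634^32 ≡ 1149^2 = 1320201 ≡ 1337
1634^64 ≡ 1337^2 = 1787569 ≡ 721
1634^128 ≡ 721^2 = 519841 ≡ 1336
1634^256 ≡ 1336^2 = 1784896 ≡ 707
326 = 256 + 64 + 4 + 2, so 1634^326 ≡ 707·721·1358·320 ≡ 741 (mod 2659)
1038·741 = 769158 ≡ 707 (mod 2659)
128 ≠ 707, so verification fails.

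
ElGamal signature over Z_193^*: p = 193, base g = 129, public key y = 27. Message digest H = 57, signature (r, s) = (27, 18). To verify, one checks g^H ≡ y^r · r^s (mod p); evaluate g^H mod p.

64

Squares mod 193: 129^1≡129, 129^2≡43, 129^4≡112, 129^8≡192, 129^16≡1, 129^32≡1
57 = 32 + 16 + 8 + 1, so 129^57 ≡ 1·1·192·129 ≡ 64 (mod 193)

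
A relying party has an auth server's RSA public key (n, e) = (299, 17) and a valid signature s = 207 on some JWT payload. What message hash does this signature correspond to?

207

s^17 mod 299 = 207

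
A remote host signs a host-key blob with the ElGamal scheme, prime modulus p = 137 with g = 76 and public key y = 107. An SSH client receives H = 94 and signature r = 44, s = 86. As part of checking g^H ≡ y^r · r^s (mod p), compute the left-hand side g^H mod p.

76^94 mod 137 = 49

49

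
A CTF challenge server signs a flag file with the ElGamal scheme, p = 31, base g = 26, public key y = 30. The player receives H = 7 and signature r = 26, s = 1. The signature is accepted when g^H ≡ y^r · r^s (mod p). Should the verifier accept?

accept

Left side g^H mod p:
26^7 mod 31 = 26
Right side y^r · r^s mod p:
30^26 mod 31 = 1
26^1 mod 31 = 26
1·26 = 26 ≡ 26 (mod 31)
26 ≡ 26 (mod 31), so the signature is genuine.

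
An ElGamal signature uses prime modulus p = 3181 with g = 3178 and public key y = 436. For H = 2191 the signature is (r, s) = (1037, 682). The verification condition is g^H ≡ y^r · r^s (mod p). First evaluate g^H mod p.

2555

3178^2 = 10099684 ≡ 9
3178^4 ≡ 9^2 = 81
3178^8 ≡ 81^2 = 6561 ≡ 199
3178^16 ≡ 199^2 = 39601 ≡ 1429
3178^32 ≡ 1429^2 = 2042041 ≡ 3020
3178^64 ≡ 3020^2 = 9120400 ≡ 473
3178^128 ≡ 473^2 = 223729 ≡ 1059
3178^256 ≡ 1059^2 = 1121481 ≡ 1769
3178^512 ≡ 1769^2 = 3129361 ≡ 2438
3178^1024 ≡ 2438^2 = 5943844 ≡ 1736
3178^2048 ≡ 1736^2 = 3013696 ≡ 1289
2191 = 2048 + 128 + 8 + 4 + 2 + 1, so 3178^2191 ≡ 1289·1059·199·81·9·3178 ≡ 2555 (mod 3181)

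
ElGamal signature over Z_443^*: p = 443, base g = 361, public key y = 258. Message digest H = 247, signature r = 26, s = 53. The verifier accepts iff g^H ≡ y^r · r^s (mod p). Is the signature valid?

Left side g^H mod p:
361^247 mod 443 = 324
Right side y^r · r^s mod p:
258^26 mod 443 = 409
26^53 mod 443 = 53
409·53 = 21677 ≡ 413 (mod 443)
324 ≠ 413, so verification fails.

invalid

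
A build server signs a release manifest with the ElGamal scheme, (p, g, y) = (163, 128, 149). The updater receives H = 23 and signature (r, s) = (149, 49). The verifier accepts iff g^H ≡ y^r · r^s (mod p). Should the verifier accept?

Left side g^H mod p:
128^2 = 16384 ≡ 84
128^4 ≡ 84^2 = 7056 ≡ 47
128^8 ≡ 47^2 = 2209 ≡ 90
128^16 ≡ 90^2 = 8100 ≡ 113
23 = 16 + 4 + 2 + 1, so 128^23 ≡ 113·47·84·128 ≡ 82 (mod 163)
Right side y^r · r^s mod p:
149^2 = 22201 ≡ 33
149^4 ≡ 33^2 = 1089 ≡ 111
149^8 ≡ 111^2 = 12321 ≡ 96
149^16 ≡ 96^2 = 9216 ≡ 88
149^32 ≡ 88^2 = 7744 ≡ 83
149^64 ≡ 83^2 = 6889 ≡ 43
149^128 ≡ 43^2 = 1849 ≡ 56
149 = 128 + 16 + 4 + 1, so 149^149 ≡ 56·88·111·149 ≡ 117 (mod 163)
149^2 = 22201 ≡ 33
149^4 ≡ 33^2 = 1089 ≡ 111
149^8 ≡ 111^2 = 12321 ≡ 96
149^16 ≡ 96^2 = 9216 ≡ 88
149^32 ≡ 88^2 = 7744 ≡ 83
49 = 32 + 16 + 1, so 149^49 ≡ 83·88·149 ≡ 108 (mod 163)
117·108 = 12636 ≡ 85 (mod 163)
82 ≠ 85, so verification fails.

reject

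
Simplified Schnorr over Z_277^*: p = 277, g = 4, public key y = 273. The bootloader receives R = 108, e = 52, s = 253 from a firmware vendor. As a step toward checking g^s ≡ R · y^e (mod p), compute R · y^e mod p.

Squares mod 277: 273^1≡273, 273^2≡16, 273^4≡256, 273^8≡164, 273^16≡27, 273^32≡175
52 = 32 + 16 + 4, so 273^52 ≡ 175·27·256 ≡ 218 (mod 277)
R · y^e ≡ 108·218 = 23544 ≡ 276 (mod 277)

276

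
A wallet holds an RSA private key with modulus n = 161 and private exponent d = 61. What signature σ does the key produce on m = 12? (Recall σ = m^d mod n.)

124

m^61 mod 161 = 124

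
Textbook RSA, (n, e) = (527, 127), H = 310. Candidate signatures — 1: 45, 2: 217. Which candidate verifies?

2

Candidate 1: Squares mod 527: 45^1≡45, 45^2≡444, 45^4≡38, 45^8≡390, 45^16≡324, 45^32≡103, 45^64≡69; 127 = 64 + 32 + 16 + 8 + 4 + 2 + 1, so 45^127 ≡ 69·103·324·390·38·444·45 ≡ 422 (mod 527)
Candidate 2: Squares mod 527: 217^1≡217, 217^2≡186, 217^4≡341, 217^8≡341, 217^16≡341, 217^32≡341, 217^64≡341; 127 = 64 + 32 + 16 + 8 + 4 + 2 + 1, so 217^127 ≡ 341·341·341·341·341·186·217 ≡ 310 (mod 527)
  → matches H = 310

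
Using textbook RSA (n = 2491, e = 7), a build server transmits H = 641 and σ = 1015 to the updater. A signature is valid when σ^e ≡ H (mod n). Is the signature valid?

σ^2 ≡ 1015^2 = 1030225 ≡ 1442
σ^4 ≡ 1442^2 = 2079364 ≡ 1870
7 = 4 + 2 + 1, so σ^7 ≡ 1870·1442·1015 ≡ 1850 (mod 2491)
The recovered value 1850 does not match the digest 641.

invalid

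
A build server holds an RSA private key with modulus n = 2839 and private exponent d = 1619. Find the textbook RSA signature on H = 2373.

H^2 ≡ 2373^2 = 5631129 ≡ 1392
H^4 ≡ 1392^2 = 1937664 ≡ 1466
H^8 ≡ 1466^2 = 2149156 ≡ 33
H^16 ≡ 33^2 = 1089
H^32 ≡ 1089^2 = 1185921 ≡ 2058
H^64 ≡ 2058^2 = 4235364 ≡ 2415
H^128 ≡ 2415^2 = 5832225 ≡ 919
H^256 ≡ 919^2 = 844561 ≡ 1378
H^512 ≡ 1378^2 = 1898884 ≡ 2432
H^1024 ≡ 2432^2 = 5914624 ≡ 987
1619 = 1024 + 512 + 64 + 16 + 2 + 1, so H^1619 ≡ 987·2432·2415·1089·1392·2373 ≡ 575 (mod 2839)

575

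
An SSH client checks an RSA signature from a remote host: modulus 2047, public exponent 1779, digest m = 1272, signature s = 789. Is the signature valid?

invalid

s^2 ≡ 789^2 = 622521 ≡ 233
s^4 ≡ 233^2 = 54289 ≡ 1067
s^8 ≡ 1067^2 = 1138489 ≡ 357
s^16 ≡ 357^2 = 127449 ≡ 535
s^32 ≡ 535^2 = 286225 ≡ 1692
s^64 ≡ 1692^2 = 2862864 ≡ 1158
s^128 ≡ 1158^2 = 1340964 ≡ 179
s^256 ≡ 179^2 = 32041 ≡ 1336
s^512 ≡ 1336^2 = 1784896 ≡ 1959
s^1024 ≡ 1959^2 = 3837681 ≡ 1603
1779 = 1024 + 512 + 128 + 64 + 32 + 16 + 2 + 1, so s^1779 ≡ 1603·1959·179·1158·1692·535·233·789 ≡ 586 (mod 2047)
586 ≠ 1272, so verification fails.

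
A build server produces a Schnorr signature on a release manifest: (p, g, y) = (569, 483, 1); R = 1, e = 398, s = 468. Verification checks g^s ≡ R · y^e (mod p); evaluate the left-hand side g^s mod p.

1

483^468 mod 569 = 1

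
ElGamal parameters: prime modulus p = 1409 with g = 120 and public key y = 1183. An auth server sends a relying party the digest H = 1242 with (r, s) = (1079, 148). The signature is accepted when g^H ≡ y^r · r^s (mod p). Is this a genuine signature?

Left side g^H mod p:
120^2 = 14400 ≡ 310
120^4 ≡ 310^2 = 96100 ≡ 288
120^8 ≡ 288^2 = 82944 ≡ 1222
120^16 ≡ 1222^2 = 1493284 ≡ 1153
120^32 ≡ 1153^2 = 1329409 ≡ 722
120^64 ≡ 722^2 = 521284 ≡ 1363
120^128 ≡ 1363^2 = 1857769 ≡ 707
120^256 ≡ 707^2 = 499849 ≡ 1063
120^512 ≡ 1063^2 = 1129969 ≡ 1360
120^1024 ≡ 1360^2 = 1849600 ≡ 992
1242 = 1024 + 128 + 64 + 16 + 8 + 2, so 120^1242 ≡ 992·707·1363·1153·1222·310 ≡ 643 (mod 1409)
Right side y^r · r^s mod p:
1183^2 = 1399489 ≡ 352
1183^4 ≡ 352^2 = 123904 ≡ 1321
1183^8 ≡ 1321^2 = 1745041 ≡ 699
1183^16 ≡ 699^2 = 488601 ≡ 1087
1183^32 ≡ 1087^2 = 1181569 ≡ 827
1183^64 ≡ 827^2 = 683929 ≡ 564
1183^128 ≡ 564^2 = 318096 ≡ 1071
1183^256 ≡ 1071^2 = 1147041 ≡ 115
1183^512 ≡ 115^2 = 13225 ≡ 544
1183^1024 ≡ 544^2 = 295936 ≡ 46
1079 = 1024 + 32 + 16 + 4 + 2 + 1, so 1183^1079 ≡ 46·827·1087·1321·352·1183 ≡ 1049 (mod 1409)
1079^2 = 1164241 ≡ 407
1079^4 ≡ 407^2 = 165649 ≡ 796
1079^8 ≡ 796^2 = 633616 ≡ 975
1079^16 ≡ 975^2 = 950625 ≡ 959
1079^32 ≡ 959^2 = 919681 ≡ 1013
1079^64 ≡ 1013^2 = 1026169 ≡ 417
1079^128 ≡ 417^2 = 173889 ≡ 582
148 = 128 + 16 + 4, so 1079^148 ≡ 582·959·796 ≡ 422 (mod 1409)
1049·422 = 442678 ≡ 252 (mod 1409)
643 ≠ 252, so verification fails.

forged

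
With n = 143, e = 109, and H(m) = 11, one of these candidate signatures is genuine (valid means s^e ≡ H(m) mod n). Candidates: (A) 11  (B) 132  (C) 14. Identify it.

Candidate A: Squares mod 143: 11^1≡11, 11^2≡121, 11^4≡55, 11^8≡22, 11^16≡55, 11^32≡22, 11^64≡55; 109 = 64 + 32 + 8 + 4 + 1, so 11^109 ≡ 55·22·22·55·11 ≡ 11 (mod 143)
  → matches H(m) = 11
Candidate B: Squares mod 143: 132^1≡132, 132^2≡121, 132^4≡55, 132^8≡22, 132^16≡55, 132^32≡22, 132^64≡55; 109 = 64 + 32 + 8 + 4 + 1, so 132^109 ≡ 55·22·22·55·132 ≡ 132 (mod 143)
Candidate C: Squares mod 143: 14^1≡14, 14^2≡53, 14^4≡92, 14^8≡27, 14^16≡14, 14^32≡53, 14^64≡92; 109 = 64 + 32 + 8 + 4 + 1, so 14^109 ≡ 92·53·27·92·14 ≡ 92 (mod 143)

A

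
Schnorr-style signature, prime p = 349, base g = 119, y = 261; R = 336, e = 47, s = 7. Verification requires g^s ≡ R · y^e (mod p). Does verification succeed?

fails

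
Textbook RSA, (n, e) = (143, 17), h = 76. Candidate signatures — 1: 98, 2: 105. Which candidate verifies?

1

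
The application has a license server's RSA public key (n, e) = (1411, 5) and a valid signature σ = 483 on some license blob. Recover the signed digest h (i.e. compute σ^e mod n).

1320

σ^2 ≡ 483^2 = 233289 ≡ 474
σ^4 ≡ 474^2 = 224676 ≡ 327
5 = 4 + 1, so σ^5 ≡ 327·483 ≡ 1320 (mod 1411)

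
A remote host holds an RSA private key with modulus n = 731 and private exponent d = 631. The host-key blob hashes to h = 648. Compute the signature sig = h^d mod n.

h^2 ≡ 648^2 = 419904 ≡ 310
h^4 ≡ 310^2 = 96100 ≡ 339
h^8 ≡ 339^2 = 114921 ≡ 154
h^16 ≡ 154^2 = 23716 ≡ 324
h^32 ≡ 324^2 = 104976 ≡ 443
h^64 ≡ 443^2 = 196249 ≡ 341
h^128 ≡ 341^2 = 116281 ≡ 52
h^256 ≡ 52^2 = 2704 ≡ 511
h^512 ≡ 511^2 = 261121 ≡ 154
631 = 512 + 64 + 32 + 16 + 4 + 2 + 1, so h^631 ≡ 154·341·443·324·339·310·648 ≡ 519 (mod 731)

519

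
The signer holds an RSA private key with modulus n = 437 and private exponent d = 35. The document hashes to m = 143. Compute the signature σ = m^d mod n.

m^2 ≡ 143^2 = 20449 ≡ 347
m^4 ≡ 347^2 = 120409 ≡ 234
m^8 ≡ 234^2 = 54756 ≡ 131
m^16 ≡ 131^2 = 17161 ≡ 118
m^32 ≡ 118^2 = 13924 ≡ 377
35 = 32 + 2 + 1, so m^35 ≡ 377·347·143 ≡ 21 (mod 437)

21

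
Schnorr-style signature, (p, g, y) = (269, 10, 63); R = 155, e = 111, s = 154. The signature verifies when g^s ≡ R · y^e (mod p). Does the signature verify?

g^s mod p:
10^2 = 100
10^4 ≡ 100^2 = 10000 ≡ 47
10^8 ≡ 47^2 = 2209 ≡ 57
10^16 ≡ 57^2 = 3249 ≡ 21
10^32 ≡ 21^2 = 441 ≡ 172
10^64 ≡ 172^2 = 29584 ≡ 263
10^128 ≡ 263^2 = 69169 ≡ 36
154 = 128 + 16 + 8 + 2, so 10^154 ≡ 36·21·57·100 ≡ 89 (mod 269)
R · y^e mod p:
63^2 = 3969 ≡ 203
63^4 ≡ 203^2 = 41209 ≡ 52
63^8 ≡ 52^2 = 2704 ≡ 14
63^16 ≡ 14^2 = 196
63^32 ≡ 196^2 = 38416 ≡ 218
63^64 ≡ 218^2 = 47524 ≡ 180
111 = 64 + 32 + 8 + 4 + 2 + 1, so 63^111 ≡ 180·218·14·52·203·63 ≡ 223 (mod 269)
155·223 = 34565 ≡ 133 (mod 269)
89 ≠ 133; the check fails.

does not verify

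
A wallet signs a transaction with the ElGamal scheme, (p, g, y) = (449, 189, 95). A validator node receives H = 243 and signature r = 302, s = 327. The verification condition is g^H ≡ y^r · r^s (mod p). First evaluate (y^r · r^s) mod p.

Squares mod 449: 95^1≡95, 95^2≡45, 95^4≡229, 95^8≡357, 95^16≡382, 95^32≡448, 95^64≡1, 95^128≡1, 95^256≡1
302 = 256 + 32 + 8 + 4 + 2, so 95^302 ≡ 1·448·357·229·45 ≡ 221 (mod 449)
Squares mod 449: 302^1≡302, 302^2≡57, 302^4≡106, 302^8≡11, 302^16≡121, 302^32≡273, 302^64≡444, 302^128≡25, 302^256≡176
327 = 256 + 64 + 4 + 2 + 1, so 302^327 ≡ 176·444·106·57·302 ≡ 411 (mod 449)
y^r · r^s ≡ 221·411 = 90831 ≡ 133 (mod 449)

133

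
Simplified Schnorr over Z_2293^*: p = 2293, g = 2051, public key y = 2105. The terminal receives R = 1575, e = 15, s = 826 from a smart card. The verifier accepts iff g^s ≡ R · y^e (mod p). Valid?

yes

g^s mod p:
2051^2 = 4206601 ≡ 1239
2051^4 ≡ 1239^2 = 1535121 ≡ 1104
2051^8 ≡ 1104^2 = 1218816 ≡ 1233
2051^16 ≡ 1233^2 = 1520289 ≡ 30
2051^32 ≡ 30^2 = 900
2051^64 ≡ 900^2 = 810000 ≡ 571
2051^128 ≡ 571^2 = 326041 ≡ 435
2051^256 ≡ 435^2 = 189225 ≡ 1199
2051^512 ≡ 1199^2 = 1437601 ≡ 2183
826 = 512 + 256 + 32 + 16 + 8 + 2, so 2051^826 ≡ 2183·1199·900·30·1233·1239 ≡ 1320 (mod 2293)
R · y^e mod p:
2105^2 = 4431025 ≡ 949
2105^4 ≡ 949^2 = 900601 ≡ 1745
2105^8 ≡ 1745^2 = 3045025 ≡ 2214
15 = 8 + 4 + 2 + 1, so 2105^15 ≡ 2214·1745·949·2105 ≡ 2272 (mod 2293)
1575·2272 = 3578400 ≡ 1320 (mod 2293)
1320 ≡ 1320 (mod 2293); signature holds.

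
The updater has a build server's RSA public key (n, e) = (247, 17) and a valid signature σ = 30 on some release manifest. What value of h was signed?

σ^2 ≡ 30^2 = 900 ≡ 159
σ^4 ≡ 159^2 = 25281 ≡ 87
σ^8 ≡ 87^2 = 7569 ≡ 159
σ^16 ≡ 159^2 = 25281 ≡ 87
17 = 16 + 1, so σ^17 ≡ 87·30 ≡ 140 (mod 247)

140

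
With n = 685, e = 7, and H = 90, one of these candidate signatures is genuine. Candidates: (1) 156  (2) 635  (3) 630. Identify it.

Candidate 1: Squares mod 685: 156^1≡156, 156^2≡361, 156^4≡171; 7 = 4 + 2 + 1, so 156^7 ≡ 171·361·156 ≡ 306 (mod 685)
Candidate 2: Squares mod 685: 635^1≡635, 635^2≡445, 635^4≡60; 7 = 4 + 2 + 1, so 635^7 ≡ 60·445·635 ≡ 65 (mod 685)
Candidate 3: Squares mod 685: 630^1≡630, 630^2≡285, 630^4≡395; 7 = 4 + 2 + 1, so 630^7 ≡ 395·285·630 ≡ 90 (mod 685)
  → matches H = 90

3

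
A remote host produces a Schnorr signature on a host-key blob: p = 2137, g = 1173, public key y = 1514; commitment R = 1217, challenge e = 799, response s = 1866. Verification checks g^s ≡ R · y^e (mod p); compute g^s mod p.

1173^2 = 1375929 ≡ 1838
1173^4 ≡ 1838^2 = 3378244 ≡ 1784
1173^8 ≡ 1784^2 = 3182656 ≡ 663
1173^16 ≡ 663^2 = 439569 ≡ 1484
1173^32 ≡ 1484^2 = 2202256 ≡ 1146
1173^64 ≡ 1146^2 = 1313316 ≡ 1198
1173^128 ≡ 1198^2 = 1435204 ≡ 1277
1173^256 ≡ 1277^2 = 1630729 ≡ 198
1173^512 ≡ 198^2 = 39204 ≡ 738
1173^1024 ≡ 738^2 = 544644 ≡ 1846
1866 = 1024 + 512 + 256 + 64 + 8 + 2, so 1173^1866 ≡ 1846·738·198·1198·663·1838 ≡ 1220 (mod 2137)

1220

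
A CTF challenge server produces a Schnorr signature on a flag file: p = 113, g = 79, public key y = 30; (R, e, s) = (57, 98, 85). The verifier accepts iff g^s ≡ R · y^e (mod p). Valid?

no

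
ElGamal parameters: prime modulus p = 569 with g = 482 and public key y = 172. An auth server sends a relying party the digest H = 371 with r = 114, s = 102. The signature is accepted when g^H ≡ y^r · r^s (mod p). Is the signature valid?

invalid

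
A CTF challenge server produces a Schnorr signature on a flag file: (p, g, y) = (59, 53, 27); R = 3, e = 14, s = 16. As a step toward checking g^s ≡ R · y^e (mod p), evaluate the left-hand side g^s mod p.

16

Squares mod 59: 53^1≡53, 53^2≡36, 53^4≡57, 53^8≡4, 53^16≡16
53^16 ≡ 16 (mod 59)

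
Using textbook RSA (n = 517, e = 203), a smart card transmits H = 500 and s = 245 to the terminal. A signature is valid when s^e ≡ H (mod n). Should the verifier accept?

accept

s^2 ≡ 245^2 = 60025 ≡ 53
s^4 ≡ 53^2 = 2809 ≡ 224
s^8 ≡ 224^2 = 50176 ≡ 27
s^16 ≡ 27^2 = 729 ≡ 212
s^32 ≡ 212^2 = 44944 ≡ 482
s^64 ≡ 482^2 = 232324 ≡ 191
s^128 ≡ 191^2 = 36481 ≡ 291
203 = 128 + 64 + 8 + 2 + 1, so s^203 ≡ 291·191·27·53·245 ≡ 500 (mod 517)
s^203 mod 517 = 500 matches H.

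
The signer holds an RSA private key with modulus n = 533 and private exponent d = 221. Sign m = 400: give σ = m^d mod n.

277

Squares mod 533: m^1≡400, m^2≡100, m^4≡406, m^8≡139, m^16≡133, m^32≡100, m^64≡406, m^128≡139
221 = 128 + 64 + 16 + 8 + 4 + 1, so m^221 ≡ 139·406·133·139·406·400 ≡ 277 (mod 533)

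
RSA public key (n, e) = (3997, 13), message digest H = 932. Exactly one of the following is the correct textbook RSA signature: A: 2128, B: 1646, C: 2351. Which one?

B

Candidate A: 2128^13 mod 3997 = 189
Candidate B: 1646^13 mod 3997 = 932
  → matches H = 932
Candidate C: 2351^13 mod 3997 = 3065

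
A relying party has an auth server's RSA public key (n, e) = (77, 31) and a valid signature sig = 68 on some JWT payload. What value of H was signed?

sig^2 ≡ 68^2 = 4624 ≡ 4
sig^4 ≡ 4^2 = 16
sig^8 ≡ 16^2 = 256 ≡ 25
sig^16 ≡ 25^2 = 625 ≡ 9
31 = 16 + 8 + 4 + 2 + 1, so sig^31 ≡ 9·25·16·4·68 ≡ 68 (mod 77)

68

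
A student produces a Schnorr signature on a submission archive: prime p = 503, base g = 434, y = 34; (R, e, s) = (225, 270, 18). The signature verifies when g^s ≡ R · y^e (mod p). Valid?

g^s mod p:
434^18 mod 503 = 146
R · y^e mod p:
34^270 mod 503 = 488
225·488 = 109800 ≡ 146 (mod 503)
146 ≡ 146 (mod 503); signature holds.

yes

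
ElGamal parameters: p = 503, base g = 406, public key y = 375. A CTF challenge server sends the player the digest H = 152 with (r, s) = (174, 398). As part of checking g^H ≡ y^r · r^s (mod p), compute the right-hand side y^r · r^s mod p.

143

375^174 mod 503 = 423
174^398 mod 503 = 256
y^r · r^s ≡ 423·256 = 108288 ≡ 143 (mod 503)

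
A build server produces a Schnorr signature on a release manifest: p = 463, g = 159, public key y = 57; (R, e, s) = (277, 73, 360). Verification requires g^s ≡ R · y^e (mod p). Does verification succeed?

g^s mod p:
Squares mod 463: 159^1≡159, 159^2≡279, 159^4≡57, 159^8≡8, 159^16≡64, 159^32≡392, 159^64≡411, 159^128≡389, 159^256≡383
360 = 256 + 64 + 32 + 8, so 159^360 ≡ 383·411·392·8 ≡ 272 (mod 463)
R · y^e mod p:
Squares mod 463: 57^1≡57, 57^2≡8, 57^4≡64, 57^8≡392, 57^16≡411, 57^32≡389, 57^64≡383
73 = 64 + 8 + 1, so 57^73 ≡ 383·392·57 ≡ 123 (mod 463)
277·123 = 34071 ≡ 272 (mod 463)
272 ≡ 272 (mod 463); signature holds.

passes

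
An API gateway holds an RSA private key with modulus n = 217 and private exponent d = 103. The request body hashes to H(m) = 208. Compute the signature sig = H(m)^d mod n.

(H(m))^103 mod 217 = 75

75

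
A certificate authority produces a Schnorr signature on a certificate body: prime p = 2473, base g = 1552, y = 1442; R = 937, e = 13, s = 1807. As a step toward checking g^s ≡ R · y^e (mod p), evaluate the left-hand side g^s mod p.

1552^2 = 2408704 ≡ 2
1552^4 ≡ 2^2 = 4
1552^8 ≡ 4^2 = 16
1552^16 ≡ 16^2 = 256
1552^32 ≡ 256^2 = 65536 ≡ 1238
1552^64 ≡ 1238^2 = 1532644 ≡ 1857
1552^128 ≡ 1857^2 = 3448449 ≡ 1087
1552^256 ≡ 1087^2 = 1181569 ≡ 1948
1552^512 ≡ 1948^2 = 3794704 ≡ 1122
1552^1024 ≡ 1122^2 = 1258884 ≡ 127
1807 = 1024 + 512 + 256 + 8 + 4 + 2 + 1, so 1552^1807 ≡ 127·1122·1948·16·4·2·1552 ≡ 99 (mod 2473)

99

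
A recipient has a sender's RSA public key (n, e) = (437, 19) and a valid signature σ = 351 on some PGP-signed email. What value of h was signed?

294

σ^2 ≡ 351^2 = 123201 ≡ 404
σ^4 ≡ 404^2 = 163216 ≡ 215
σ^8 ≡ 215^2 = 46225 ≡ 340
σ^16 ≡ 340^2 = 115600 ≡ 232
19 = 16 + 2 + 1, so σ^19 ≡ 232·404·351 ≡ 294 (mod 437)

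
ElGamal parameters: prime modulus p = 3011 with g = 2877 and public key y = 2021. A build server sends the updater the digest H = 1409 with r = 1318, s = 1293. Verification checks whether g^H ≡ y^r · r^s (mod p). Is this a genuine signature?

forged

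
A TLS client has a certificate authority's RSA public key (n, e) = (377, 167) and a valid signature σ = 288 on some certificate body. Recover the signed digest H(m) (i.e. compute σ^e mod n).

72

Squares mod 377: σ^1≡288, σ^2≡4, σ^4≡16, σ^8≡256, σ^16≡315, σ^32≡74, σ^64≡198, σ^128≡373
167 = 128 + 32 + 4 + 2 + 1, so σ^167 ≡ 373·74·16·4·288 ≡ 72 (mod 377)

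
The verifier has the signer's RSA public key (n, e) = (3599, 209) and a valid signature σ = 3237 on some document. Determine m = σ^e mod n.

σ^2 ≡ 3237^2 = 10478169 ≡ 1480
σ^4 ≡ 1480^2 = 2190400 ≡ 2208
σ^8 ≡ 2208^2 = 4875264 ≡ 2218
σ^16 ≡ 2218^2 = 4919524 ≡ 3290
σ^32 ≡ 3290^2 = 10824100 ≡ 1907
σ^64 ≡ 1907^2 = 3636649 ≡ 1659
σ^128 ≡ 1659^2 = 2752281 ≡ 2645
209 = 128 + 64 + 16 + 1, so σ^209 ≡ 2645·1659·3290·3237 ≡ 656 (mod 3599)

656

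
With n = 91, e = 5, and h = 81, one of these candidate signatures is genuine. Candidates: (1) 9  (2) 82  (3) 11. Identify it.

1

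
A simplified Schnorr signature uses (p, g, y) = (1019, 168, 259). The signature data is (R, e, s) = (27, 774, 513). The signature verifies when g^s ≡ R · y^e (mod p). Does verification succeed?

g^s mod p:
Squares mod 1019: 168^1≡168, 168^2≡711, 168^4≡97, 168^8≡238, 168^16≡599, 168^32≡113, 168^64≡541, 168^128≡228, 168^256≡15, 168^512≡225
513 = 512 + 1, so 168^513 ≡ 225·168 ≡ 97 (mod 1019)
R · y^e mod p:
Squares mod 1019: 259^1≡259, 259^2≡846, 259^4≡378, 259^8≡224, 259^16≡245, 259^32≡923, 259^64≡45, 259^128≡1006, 259^256≡169, 259^512≡29
774 = 512 + 256 + 4 + 2, so 259^774 ≡ 29·169·378·846 ≡ 905 (mod 1019)
27·905 = 24435 ≡ 998 (mod 1019)
97 ≠ 998; the check fails.

fails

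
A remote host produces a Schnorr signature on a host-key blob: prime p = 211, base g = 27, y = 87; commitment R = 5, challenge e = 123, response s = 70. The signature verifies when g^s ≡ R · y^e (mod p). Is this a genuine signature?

forged

g^s mod p:
27^2 = 729 ≡ 96
27^4 ≡ 96^2 = 9216 ≡ 143
27^8 ≡ 143^2 = 20449 ≡ 193
27^16 ≡ 193^2 = 37249 ≡ 113
27^32 ≡ 113^2 = 12769 ≡ 109
27^64 ≡ 109^2 = 11881 ≡ 65
70 = 64 + 4 + 2, so 27^70 ≡ 65·143·96 ≡ 1 (mod 211)
R · y^e mod p:
87^2 = 7569 ≡ 184
87^4 ≡ 184^2 = 33856 ≡ 96
87^8 ≡ 96^2 = 9216 ≡ 143
87^16 ≡ 143^2 = 20449 ≡ 193
87^32 ≡ 193^2 = 37249 ≡ 113
87^64 ≡ 113^2 = 12769 ≡ 109
123 = 64 + 32 + 16 + 8 + 2 + 1, so 87^123 ≡ 109·113·193·143·184·87 ≡ 64 (mod 211)
5·64 = 320 ≡ 109 (mod 211)
1 ≠ 109; the check fails.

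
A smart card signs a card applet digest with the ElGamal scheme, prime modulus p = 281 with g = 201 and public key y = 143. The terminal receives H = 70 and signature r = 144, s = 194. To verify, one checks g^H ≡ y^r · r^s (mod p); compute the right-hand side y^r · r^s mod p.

Squares mod 281: 143^1≡143, 143^2≡217, 143^4≡162, 143^8≡111, 143^16≡238, 143^32≡163, 143^64≡155, 143^128≡140
144 = 128 + 16, so 143^144 ≡ 140·238 ≡ 162 (mod 281)
Squares mod 281: 144^1≡144, 144^2≡223, 144^4≡273, 144^8≡64, 144^16≡162, 144^32≡111, 144^64≡238, 144^128≡163
194 = 128 + 64 + 2, so 144^194 ≡ 163·238·223 ≡ 196 (mod 281)
y^r · r^s ≡ 162·196 = 31752 ≡ 280 (mod 281)

280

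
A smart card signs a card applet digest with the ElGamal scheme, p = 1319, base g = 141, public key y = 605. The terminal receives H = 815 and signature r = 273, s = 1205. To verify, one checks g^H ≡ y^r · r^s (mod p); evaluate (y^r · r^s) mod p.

1092

Squares mod 1319: 605^1≡605, 605^2≡662, 605^4≡336, 605^8≡781, 605^16≡583, 605^32≡906, 605^64≡418, 605^128≡616, 605^256≡903
273 = 256 + 16 + 1, so 605^273 ≡ 903·583·605 ≡ 77 (mod 1319)
Squares mod 1319: 273^1≡273, 273^2≡665, 273^4≡360, 273^8≡338, 273^16≡810, 273^32≡557, 273^64≡284, 273^128≡197, 273^256≡558, 273^512≡80, 273^1024≡1124
1205 = 1024 + 128 + 32 + 16 + 4 + 1, so 273^1205 ≡ 1124·197·557·810·360·273 ≡ 254 (mod 1319)
y^r · r^s ≡ 77·254 = 19558 ≡ 1092 (mod 1319)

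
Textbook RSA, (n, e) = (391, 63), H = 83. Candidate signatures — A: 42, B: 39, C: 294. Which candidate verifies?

Candidate A: Squares mod 391: 42^1≡42, 42^2≡200, 42^4≡118, 42^8≡239, 42^16≡35, 42^32≡52; 63 = 32 + 16 + 8 + 4 + 2 + 1, so 42^63 ≡ 52·35·239·118·200·42 ≡ 83 (mod 391)
  → matches H = 83
Candidate B: Squares mod 391: 39^1≡39, 39^2≡348, 39^4≡285, 39^8≡288, 39^16≡52, 39^32≡358; 63 = 32 + 16 + 8 + 4 + 2 + 1, so 39^63 ≡ 358·52·288·285·348·39 ≡ 58 (mod 391)
Candidate C: Squares mod 391: 294^1≡294, 294^2≡25, 294^4≡234, 294^8≡16, 294^16≡256, 294^32≡239; 63 = 32 + 16 + 8 + 4 + 2 + 1, so 294^63 ≡ 239·256·16·234·25·294 ≡ 177 (mod 391)

A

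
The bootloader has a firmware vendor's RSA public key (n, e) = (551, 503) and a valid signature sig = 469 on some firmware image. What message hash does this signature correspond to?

383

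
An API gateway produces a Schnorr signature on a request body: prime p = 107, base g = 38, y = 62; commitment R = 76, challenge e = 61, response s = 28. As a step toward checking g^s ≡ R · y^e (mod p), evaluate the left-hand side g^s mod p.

Squares mod 107: 38^1≡38, 38^2≡53, 38^4≡27, 38^8≡87, 38^16≡79
28 = 16 + 8 + 4, so 38^28 ≡ 79·87·27 ≡ 33 (mod 107)

33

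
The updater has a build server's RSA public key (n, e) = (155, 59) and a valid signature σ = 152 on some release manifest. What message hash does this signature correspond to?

σ^2 ≡ 152^2 = 23104 ≡ 9
σ^4 ≡ 9^2 = 81
σ^8 ≡ 81^2 = 6561 ≡ 51
σ^16 ≡ 51^2 = 2601 ≡ 121
σ^32 ≡ 121^2 = 14641 ≡ 71
59 = 32 + 16 + 8 + 2 + 1, so σ^59 ≡ 71·121·51·9·152 ≡ 103 (mod 155)

103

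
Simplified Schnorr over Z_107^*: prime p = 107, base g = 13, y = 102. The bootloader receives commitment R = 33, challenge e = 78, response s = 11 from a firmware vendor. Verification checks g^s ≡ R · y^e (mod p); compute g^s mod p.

13^2 = 169 ≡ 62
13^4 ≡ 62^2 = 3844 ≡ 99
13^8 ≡ 99^2 = 9801 ≡ 64
11 = 8 + 2 + 1, so 13^11 ≡ 64·62·13 ≡ 10 (mod 107)

10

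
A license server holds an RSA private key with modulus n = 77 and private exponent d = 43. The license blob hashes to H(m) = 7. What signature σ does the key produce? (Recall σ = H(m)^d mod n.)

35

Squares mod 77: (H(m))^1≡7, (H(m))^2≡49, (H(m))^4≡14, (H(m))^8≡42, (H(m))^16≡70, (H(m))^32≡49
43 = 32 + 8 + 2 + 1, so (H(m))^43 ≡ 49·42·49·7 ≡ 35 (mod 77)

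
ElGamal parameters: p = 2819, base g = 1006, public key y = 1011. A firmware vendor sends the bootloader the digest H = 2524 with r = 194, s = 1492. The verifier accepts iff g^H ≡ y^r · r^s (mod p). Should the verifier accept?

reject

Left side g^H mod p:
Squares mod 2819: 1006^1≡1006, 1006^2≡15, 1006^4≡225, 1006^8≡2702, 1006^16≡2413, 1006^32≡1334, 1006^64≡767, 1006^128≡1937, 1006^256≡2699, 1006^512≡305, 1006^1024≡2817, 1006^2048≡4
2524 = 2048 + 256 + 128 + 64 + 16 + 8 + 4, so 1006^2524 ≡ 4·2699·1937·767·2413·2702·225 ≡ 482 (mod 2819)
Right side y^r · r^s mod p:
Squares mod 2819: 1011^1≡1011, 1011^2≡1643, 1011^4≡1666, 1011^8≡1660, 1011^16≡1437, 1011^32≡1461, 1011^64≡538, 1011^128≡1906
194 = 128 + 64 + 2, so 1011^194 ≡ 1906·538·1643 ≡ 35 (mod 2819)
Squares mod 2819: 194^1≡194, 194^2≡989, 194^4≡2747, 194^8≡2365, 194^16≡329, 194^32≡1119, 194^64≡525, 194^128≡2182, 194^256≡2652, 194^512≡2518, 194^1024≡393
1492 = 1024 + 256 + 128 + 64 + 16 + 4, so 194^1492 ≡ 393·2652·2182·525·329·2747 ≡ 2028 (mod 2819)
35·2028 = 70980 ≡ 505 (mod 2819)
482 ≠ 505, so verification fails.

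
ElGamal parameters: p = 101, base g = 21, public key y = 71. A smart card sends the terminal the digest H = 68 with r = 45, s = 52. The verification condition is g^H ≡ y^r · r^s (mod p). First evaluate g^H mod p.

Squares mod 101: 21^1≡21, 21^2≡37, 21^4≡56, 21^8≡5, 21^16≡25, 21^32≡19, 21^64≡58
68 = 64 + 4, so 21^68 ≡ 58·56 ≡ 16 (mod 101)

16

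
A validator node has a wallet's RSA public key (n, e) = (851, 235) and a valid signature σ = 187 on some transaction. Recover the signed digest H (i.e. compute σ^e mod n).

Squares mod 851: σ^1≡187, σ^2≡78, σ^4≡127, σ^8≡811, σ^16≡749, σ^32≡192, σ^64≡271, σ^128≡255
235 = 128 + 64 + 32 + 8 + 2 + 1, so σ^235 ≡ 255·271·192·811·78·187 ≡ 35 (mod 851)

35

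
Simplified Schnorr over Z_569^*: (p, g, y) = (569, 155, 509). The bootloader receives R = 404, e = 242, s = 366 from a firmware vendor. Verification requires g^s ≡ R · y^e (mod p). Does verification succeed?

g^s mod p:
155^2 = 24025 ≡ 127
155^4 ≡ 127^2 = 16129 ≡ 197
155^8 ≡ 197^2 = 38809 ≡ 117
155^16 ≡ 117^2 = 13689 ≡ 33
155^32 ≡ 33^2 = 1089 ≡ 520
155^64 ≡ 520^2 = 270400 ≡ 125
155^128 ≡ 125^2 = 15625 ≡ 262
155^256 ≡ 262^2 = 68644 ≡ 364
366 = 256 + 64 + 32 + 8 + 4 + 2, so 155^366 ≡ 364·125·520·117·197·127 ≡ 174 (mod 569)
R · y^e mod p:
509^2 = 259081 ≡ 186
509^4 ≡ 186^2 = 34596 ≡ 456
509^8 ≡ 456^2 = 207936 ≡ 251
509^16 ≡ 251^2 = 63001 ≡ 411
509^32 ≡ 411^2 = 168921 ≡ 497
509^64 ≡ 497^2 = 247009 ≡ 63
509^128 ≡ 63^2 = 3969 ≡ 555
242 = 128 + 64 + 32 + 16 + 2, so 509^242 ≡ 555·63·497·411·186 ≡ 151 (mod 569)
404·151 = 61004 ≡ 121 (mod 569)
174 ≠ 121; the check fails.

fails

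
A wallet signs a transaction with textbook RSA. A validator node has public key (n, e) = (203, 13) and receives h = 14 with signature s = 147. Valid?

s^2 ≡ 147^2 = 21609 ≡ 91
s^4 ≡ 91^2 = 8281 ≡ 161
s^8 ≡ 161^2 = 25921 ≡ 140
13 = 8 + 4 + 1, so s^13 ≡ 140·161·147 ≡ 14 (mod 203)
14 = h, so the signature checks out.

yes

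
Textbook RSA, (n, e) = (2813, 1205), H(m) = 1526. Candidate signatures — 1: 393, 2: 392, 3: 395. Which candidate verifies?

Candidate 1: Squares mod 2813: 393^1≡393, 393^2≡2547, 393^4≡431, 393^8≡103, 393^16≡2170, 393^32≡2751, 393^64≡1031, 393^128≡2460, 393^256≡837, 393^512≡132, 393^1024≡546; 1205 = 1024 + 128 + 32 + 16 + 4 + 1, so 393^1205 ≡ 546·2460·2751·2170·431·393 ≡ 2307 (mod 2813)
Candidate 2: Squares mod 2813: 392^1≡392, 392^2≡1762, 392^4≡1905, 392^8≡255, 392^16≡326, 392^32≡2195, 392^64≡2169, 392^128≡1225, 392^256≡1296, 392^512≡255, 392^1024≡326; 1205 = 1024 + 128 + 32 + 16 + 4 + 1, so 392^1205 ≡ 326·1225·2195·326·1905·392 ≡ 2770 (mod 2813)
Candidate 3: Squares mod 2813: 395^1≡395, 395^2≡1310, 395^4≡170, 395^8≡770, 395^16≡2170, 395^32≡2751, 395^64≡1031, 395^128≡2460, 395^256≡837, 395^512≡132, 395^1024≡546; 1205 = 1024 + 128 + 32 + 16 + 4 + 1, so 395^1205 ≡ 546·2460·2751·2170·170·395 ≡ 1526 (mod 2813)
  → matches H(m) = 1526

3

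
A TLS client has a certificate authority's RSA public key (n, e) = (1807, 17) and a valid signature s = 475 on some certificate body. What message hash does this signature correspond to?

232

Squares mod 1807: s^1≡475, s^2≡1557, s^4≡1062, s^8≡276, s^16≡282
17 = 16 + 1, so s^17 ≡ 282·475 ≡ 232 (mod 1807)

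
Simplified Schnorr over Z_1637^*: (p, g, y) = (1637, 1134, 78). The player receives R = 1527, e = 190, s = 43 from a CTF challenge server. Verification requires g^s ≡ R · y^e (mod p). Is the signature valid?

invalid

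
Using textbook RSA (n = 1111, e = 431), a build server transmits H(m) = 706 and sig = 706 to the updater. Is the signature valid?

valid

sig^431 mod 1111 = 706
sig^431 mod 1111 = 706 matches H(m).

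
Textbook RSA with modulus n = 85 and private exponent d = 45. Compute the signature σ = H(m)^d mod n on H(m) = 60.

25

(H(m))^2 ≡ 60^2 = 3600 ≡ 30
(H(m))^4 ≡ 30^2 = 900 ≡ 50
(H(m))^8 ≡ 50^2 = 2500 ≡ 35
(H(m))^16 ≡ 35^2 = 1225 ≡ 35
(H(m))^32 ≡ 35^2 = 1225 ≡ 35
45 = 32 + 8 + 4 + 1, so (H(m))^45 ≡ 35·35·50·60 ≡ 25 (mod 85)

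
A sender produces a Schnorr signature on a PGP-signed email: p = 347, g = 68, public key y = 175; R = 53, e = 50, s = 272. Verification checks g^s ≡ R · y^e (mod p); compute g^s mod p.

261

68^2 = 4624 ≡ 113
68^4 ≡ 113^2 = 12769 ≡ 277
68^8 ≡ 277^2 = 76729 ≡ 42
68^16 ≡ 42^2 = 1764 ≡ 29
68^32 ≡ 29^2 = 841 ≡ 147
68^64 ≡ 147^2 = 21609 ≡ 95
68^128 ≡ 95^2 = 9025 ≡ 3
68^256 ≡ 3^2 = 9
272 = 256 + 16, so 68^272 ≡ 9·29 ≡ 261 (mod 347)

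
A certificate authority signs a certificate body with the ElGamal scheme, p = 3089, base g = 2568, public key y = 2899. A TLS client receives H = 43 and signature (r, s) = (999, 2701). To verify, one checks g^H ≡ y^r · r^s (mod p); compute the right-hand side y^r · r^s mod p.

1998

Squares mod 3089: 2899^1≡2899, 2899^2≡2121, 2899^4≡1057, 2899^8≡2120, 2899^16≡2994, 2899^32≡2847, 2899^64≡2962, 2899^128≡684, 2899^256≡1417, 2899^512≡39
999 = 512 + 256 + 128 + 64 + 32 + 4 + 2 + 1, so 2899^999 ≡ 39·1417·684·2962·2847·1057·2121·2899 ≡ 1141 (mod 3089)
Squares mod 3089: 999^1≡999, 999^2≡254, 999^4≡2736, 999^8≡1049, 999^16≡717, 999^32≡1315, 999^64≡2474, 999^128≡1367, 999^256≡2933, 999^512≡2713, 999^1024≡2371, 999^2048≡2750
2701 = 2048 + 512 + 128 + 8 + 4 + 1, so 999^2701 ≡ 2750·2713·1367·1049·2736·999 ≡ 2774 (mod 3089)
y^r · r^s ≡ 1141·2774 = 3165134 ≡ 1998 (mod 3089)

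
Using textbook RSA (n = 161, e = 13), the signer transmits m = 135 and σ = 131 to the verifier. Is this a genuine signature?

σ^2 ≡ 131^2 = 17161 ≡ 95
σ^4 ≡ 95^2 = 9025 ≡ 9
σ^8 ≡ 9^2 = 81
13 = 8 + 4 + 1, so σ^13 ≡ 81·9·131 ≡ 26 (mod 161)
σ^13 mod 161 = 26, but m = 135.

forged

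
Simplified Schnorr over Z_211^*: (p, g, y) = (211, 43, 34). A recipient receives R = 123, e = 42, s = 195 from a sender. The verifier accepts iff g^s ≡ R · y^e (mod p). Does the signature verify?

g^s mod p:
43^2 = 1849 ≡ 161
43^4 ≡ 161^2 = 25921 ≡ 179
43^8 ≡ 179^2 = 32041 ≡ 180
43^16 ≡ 180^2 = 32400 ≡ 117
43^32 ≡ 117^2 = 13689 ≡ 185
43^64 ≡ 185^2 = 34225 ≡ 43
43^128 ≡ 43^2 = 1849 ≡ 161
195 = 128 + 64 + 2 + 1, so 43^195 ≡ 161·43·161·43 ≡ 123 (mod 211)
R · y^e mod p:
34^2 = 1156 ≡ 101
34^4 ≡ 101^2 = 10201 ≡ 73
34^8 ≡ 73^2 = 5329 ≡ 54
34^16 ≡ 54^2 = 2916 ≡ 173
34^32 ≡ 173^2 = 29929 ≡ 178
42 = 32 + 8 + 2, so 34^42 ≡ 178·54·101 ≡ 1 (mod 211)
123·1 = 123 ≡ 123 (mod 211)
123 ≡ 123 (mod 211); signature holds.

verifies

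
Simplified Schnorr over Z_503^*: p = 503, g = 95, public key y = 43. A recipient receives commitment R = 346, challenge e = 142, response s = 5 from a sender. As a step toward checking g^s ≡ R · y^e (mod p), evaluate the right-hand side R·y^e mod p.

421

Squares mod 503: 43^1≡43, 43^2≡340, 43^4≡413, 43^8≡52, 43^16≡189, 43^32≡8, 43^64≡64, 43^128≡72
142 = 128 + 8 + 4 + 2, so 43^142 ≡ 72·52·413·340 ≡ 401 (mod 503)
R · y^e ≡ 346·401 = 138746 ≡ 421 (mod 503)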